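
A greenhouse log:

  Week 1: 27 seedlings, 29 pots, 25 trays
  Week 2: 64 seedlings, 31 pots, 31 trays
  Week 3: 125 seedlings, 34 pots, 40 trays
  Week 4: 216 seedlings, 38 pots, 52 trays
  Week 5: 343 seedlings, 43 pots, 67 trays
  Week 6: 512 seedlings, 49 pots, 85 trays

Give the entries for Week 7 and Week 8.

Seedlings goes 27, 64, 125, 216, 343, 512 → 729 → 1000 (perfect cubes: 3³, 4³, 5³, …).
Pots goes 29, 31, 34, 38, 43, 49 → 56 → 64 (differences are 2, 3, 4, … (increasing by 1 each time)).
Trays: differences are 6, 9, 12, … (increasing by 3 each time); 25, 31, 40, 52, 67, 85 → 106 → 130.
So the next two records are 729 seedlings, 56 pots, 106 trays and 1000 seedlings, 64 pots, 130 trays.

729 seedlings, 56 pots, 106 trays; 1000 seedlings, 64 pots, 130 trays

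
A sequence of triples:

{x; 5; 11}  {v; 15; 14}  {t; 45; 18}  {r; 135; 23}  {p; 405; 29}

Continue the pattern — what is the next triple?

Letter goes x, v, t, r, p → n (letters move back 2 places in the alphabet).
Second part — ×3 each step: 5, 15, 45, 135, 405 → 1215.
Third part: 11, 14, 18, 23, 29 → 36 (differences are 3, 4, 5, … (increasing by 1 each time)).
So the next triple is {n; 1215; 36}.

{n; 1215; 36}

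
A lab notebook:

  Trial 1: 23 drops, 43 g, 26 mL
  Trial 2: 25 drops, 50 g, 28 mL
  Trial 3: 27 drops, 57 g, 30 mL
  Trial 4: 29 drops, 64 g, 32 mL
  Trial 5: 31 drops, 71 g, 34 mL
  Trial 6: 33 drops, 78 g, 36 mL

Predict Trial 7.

Drops — +2 each step: 23, 25, 27, 29, 31, 33 → 35.
G goes 43, 50, 57, 64, 71, 78 → 85 (+7 each step).
ML: 26, 28, 30, 32, 34, 36 → 38 (always 3 more than the drops).
So the next record is 35 drops, 85 g, 38 mL.

35 drops, 85 g, 38 mL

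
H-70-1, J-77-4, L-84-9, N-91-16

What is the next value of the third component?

Third component: perfect squares: 1², 2², 3², …; 1, 4, 9, 16 → 25.

25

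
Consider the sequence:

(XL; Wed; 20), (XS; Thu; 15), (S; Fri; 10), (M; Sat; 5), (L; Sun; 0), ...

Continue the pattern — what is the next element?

(XL; Mon; -5)

Size — runs through clothing sizes XS→XL: XL, XS, S, M, L → XL.
Day: runs through the weekdays Mon→Sun, so Wed, Thu, Fri, Sat, Sun → Mon.
Third component: 20, 15, 10, 5, 0 → -5 (−5 each step).
So the next element is (XL; Mon; -5).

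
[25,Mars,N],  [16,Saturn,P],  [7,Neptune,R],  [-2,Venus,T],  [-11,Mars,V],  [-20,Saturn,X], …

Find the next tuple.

For the first value, −9 each step: 25, 16, 7, -2, -11, -20 → -29.
Planet — repeats Mars → Saturn → Neptune → Venus: Mars, Saturn, Neptune, Venus, Mars, Saturn → Neptune.
Letter goes N, P, R, T, V, X → Z (letters move forward 2 places in the alphabet).
Putting it together: [-29,Neptune,Z].

[-29,Neptune,Z]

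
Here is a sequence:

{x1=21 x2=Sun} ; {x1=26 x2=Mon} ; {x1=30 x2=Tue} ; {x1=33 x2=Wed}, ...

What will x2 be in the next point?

Thu

X2: runs through the weekdays Mon→Sun; Sun, Mon, Tue, Wed → Thu.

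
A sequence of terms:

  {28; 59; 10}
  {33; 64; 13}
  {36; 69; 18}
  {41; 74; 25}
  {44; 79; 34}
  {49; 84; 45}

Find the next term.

First slot: 28, 33, 36, 41, 44, 49 → 52 (alternating steps +5, +3, +5, +3, …).
Second slot: +5 each step, so 59, 64, 69, 74, 79, 84 → 89.
For the third slot, differences are 3, 5, 7, … (increasing by 2 each time): 10, 13, 18, 25, 34, 45 → 58.
So the next term is {52; 89; 58}.

{52; 89; 58}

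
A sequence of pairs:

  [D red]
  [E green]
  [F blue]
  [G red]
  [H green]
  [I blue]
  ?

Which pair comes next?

[J red]

Letter: D, E, F, G, H, I → J (letters move forward 1 place in the alphabet).
Colour: red, green, blue, red, green, blue → red (repeats red → green → blue).
Putting it together: [J red].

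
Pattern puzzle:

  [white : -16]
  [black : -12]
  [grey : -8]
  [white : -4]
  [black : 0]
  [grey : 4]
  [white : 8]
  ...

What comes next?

[black : 12]

Shade: repeats white → black → grey; white, black, grey, white, black, grey, white → black.
Second slot goes -16, -12, -8, -4, 0, 4, 8 → 12 (+4 each step).
So the next point is [black : 12].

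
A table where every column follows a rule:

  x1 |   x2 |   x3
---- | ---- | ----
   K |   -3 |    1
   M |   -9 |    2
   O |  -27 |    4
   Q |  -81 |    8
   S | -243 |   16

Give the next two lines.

U  -729  32; W  -2187  64

Column x1: letters move forward 2 places in the alphabet, so K, M, O, Q, S → U → W.
Column x2: ×3 each step; -3, -9, -27, -81, -243 → -729 → -2187.
For the column x3, ×2 each step: 1, 2, 4, 8, 16 → 32 → 64.
So the next two lines are U  -729  32 and W  -2187  64.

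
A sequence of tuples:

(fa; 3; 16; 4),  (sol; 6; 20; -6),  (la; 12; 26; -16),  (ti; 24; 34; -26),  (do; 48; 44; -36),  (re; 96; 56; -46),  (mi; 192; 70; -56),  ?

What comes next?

(fa; 384; 86; -66)

Note: runs through the solfège scale do→ti, so fa, sol, la, ti, do, re, mi → fa.
Second coordinate — ×2 each step: 3, 6, 12, 24, 48, 96, 192 → 384.
Third coordinate goes 16, 20, 26, 34, 44, 56, 70 → 86 (differences are 4, 6, 8, … (increasing by 2 each time)).
Fourth coordinate goes 4, -6, -16, -26, -36, -46, -56 → -66 (−10 each step).
So the next tuple is (fa; 384; 86; -66).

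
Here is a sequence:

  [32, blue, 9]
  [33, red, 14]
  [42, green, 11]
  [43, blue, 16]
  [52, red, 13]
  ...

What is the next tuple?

First component — alternating steps +1, +9, +1, +9, …: 32, 33, 42, 43, 52 → 53.
Colour: repeats blue → red → green, so blue, red, green, blue, red → green.
Third component — alternating steps +5, −3, +5, −3, …: 9, 14, 11, 16, 13 → 18.
So the next tuple is [53, green, 18].

[53, green, 18]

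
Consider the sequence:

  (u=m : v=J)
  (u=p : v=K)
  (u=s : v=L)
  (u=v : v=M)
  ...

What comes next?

U: letters move forward 3 places in the alphabet, so m, p, s, v → y.
V: letters move forward 1 place in the alphabet; J, K, L, M → N.
Putting it together: (u=y : v=N).

(u=y : v=N)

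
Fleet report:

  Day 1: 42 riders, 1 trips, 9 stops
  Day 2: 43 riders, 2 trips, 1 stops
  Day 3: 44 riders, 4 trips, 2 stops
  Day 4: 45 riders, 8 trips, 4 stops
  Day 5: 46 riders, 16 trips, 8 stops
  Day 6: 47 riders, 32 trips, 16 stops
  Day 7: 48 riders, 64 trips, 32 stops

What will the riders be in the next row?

49

Riders — +1 each step: 42, 43, 44, 45, 46, 47, 48 → 49.
Trips: 1, 2, 4, 8, 16, 32, 64 → 128 (×2 each step).
Stops: always the previous value of the trips; 9, 1, 2, 4, 8, 16, 32 → 64.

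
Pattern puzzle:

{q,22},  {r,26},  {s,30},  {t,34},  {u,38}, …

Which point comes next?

Letter goes q, r, s, t, u → v (letters move forward 1 place in the alphabet).
Second entry: +4 each step; 22, 26, 30, 34, 38 → 42.
Combining the parts gives {v,42}.

{v,42}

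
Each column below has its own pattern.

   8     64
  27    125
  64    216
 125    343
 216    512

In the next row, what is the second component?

Second component: 64, 125, 216, 343, 512 → 729 (perfect cubes: 4³, 5³, 6³, …).

729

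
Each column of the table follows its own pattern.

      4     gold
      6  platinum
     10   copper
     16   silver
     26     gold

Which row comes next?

First component: 4, 6, 10, 16, 26 → 42 (each term is the sum of the two before it).
For the metal, repeats gold → platinum → copper → silver: gold, platinum, copper, silver, gold → platinum.
So the next row is 42  platinum.

42  platinum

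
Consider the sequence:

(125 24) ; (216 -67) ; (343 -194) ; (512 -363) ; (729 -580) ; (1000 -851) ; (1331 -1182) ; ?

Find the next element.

First value: perfect cubes: 5³, 6³, 7³, …; 125, 216, 343, 512, 729, 1000, 1331 → 1728.
Second value: together with the first value always sums to 149, so 24, -67, -194, -363, -580, -851, -1182 → -1579.
Combining the parts gives (1728 -1579).

(1728 -1579)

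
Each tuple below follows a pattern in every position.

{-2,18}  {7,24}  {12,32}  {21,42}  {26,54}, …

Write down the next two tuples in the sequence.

For the first slot, alternating steps +9, +5, +9, +5, …: -2, 7, 12, 21, 26 → 35 → 40.
Second slot: differences are 6, 8, 10, … (increasing by 2 each time); 18, 24, 32, 42, 54 → 68 → 84.
So the next two tuples are {35,68} and {40,84}.

{35,68}, {40,84}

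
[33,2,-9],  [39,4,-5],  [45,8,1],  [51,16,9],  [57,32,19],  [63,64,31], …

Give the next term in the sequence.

First slot: 33, 39, 45, 51, 57, 63 → 69 (+6 each step).
Second slot: ×2 each step, so 2, 4, 8, 16, 32, 64 → 128.
Third slot: differences are 4, 6, 8, … (increasing by 2 each time); -9, -5, 1, 9, 19, 31 → 45.
Putting it together: [69,128,45].

[69,128,45]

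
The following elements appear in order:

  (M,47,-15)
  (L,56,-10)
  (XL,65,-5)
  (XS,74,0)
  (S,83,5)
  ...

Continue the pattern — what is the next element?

Size: M, L, XL, XS, S → M (runs through clothing sizes XS→XL).
Second value: +9 each step, so 47, 56, 65, 74, 83 → 92.
Third value: +5 each step, so -15, -10, -5, 0, 5 → 10.
Putting it together: (M,92,10).

(M,92,10)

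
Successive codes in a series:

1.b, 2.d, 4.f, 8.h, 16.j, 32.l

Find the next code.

64.n

First component: ×2 each step, so 1, 2, 4, 8, 16, 32 → 64.
Letter goes b, d, f, h, j, l → n (letters move forward 2 places in the alphabet).
Putting it together: 64.n.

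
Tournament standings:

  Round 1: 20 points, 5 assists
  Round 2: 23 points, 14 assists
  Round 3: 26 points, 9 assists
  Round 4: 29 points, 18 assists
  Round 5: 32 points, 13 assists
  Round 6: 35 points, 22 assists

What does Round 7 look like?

For the points, +3 each step: 20, 23, 26, 29, 32, 35 → 38.
Assists: 5, 14, 9, 18, 13, 22 → 17 (alternating steps +9, −5, +9, −5, …).
Putting it together: 38 points, 17 assists.

38 points, 17 assists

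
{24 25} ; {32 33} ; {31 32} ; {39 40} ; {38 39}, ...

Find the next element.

First value goes 24, 32, 31, 39, 38 → 46 (alternating steps +8, −1, +8, −1, …).
Second value: 25, 33, 32, 40, 39 → 47 (always 1 more than the first value).
So the next element is {46 47}.

{46 47}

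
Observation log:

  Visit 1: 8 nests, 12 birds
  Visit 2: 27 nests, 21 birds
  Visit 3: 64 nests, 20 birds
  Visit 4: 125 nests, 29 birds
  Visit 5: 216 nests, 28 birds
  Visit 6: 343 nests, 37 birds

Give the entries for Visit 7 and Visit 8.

Nests: perfect cubes: 2³, 3³, 4³, …; 8, 27, 64, 125, 216, 343 → 512 → 729.
For the birds, alternating steps +9, −1, +9, −1, …: 12, 21, 20, 29, 28, 37 → 36 → 45.
Putting the parts together: 512 nests, 36 birds and then 729 nests, 45 birds.

512 nests, 36 birds; 729 nests, 45 birds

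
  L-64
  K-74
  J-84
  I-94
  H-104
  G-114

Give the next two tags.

F-124, E-134

Letter: letters move back 1 place in the alphabet; L, K, J, I, H, G → F → E.
Second component: 64, 74, 84, 94, 104, 114 → 124 → 134 (+10 each step).
Putting the parts together: F-124 and then E-134.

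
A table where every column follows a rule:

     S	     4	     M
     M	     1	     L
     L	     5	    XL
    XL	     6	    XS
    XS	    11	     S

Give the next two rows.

S  17  M; M  28  L

First size: runs through clothing sizes XS→XL; S, M, L, XL, XS → S → M.
For the second component, each term is the sum of the two before it: 4, 1, 5, 6, 11 → 17 → 28.
Second size: M, L, XL, XS, S → M → L (runs through clothing sizes XS→XL).
Putting the parts together: S  17  M and then M  28  L.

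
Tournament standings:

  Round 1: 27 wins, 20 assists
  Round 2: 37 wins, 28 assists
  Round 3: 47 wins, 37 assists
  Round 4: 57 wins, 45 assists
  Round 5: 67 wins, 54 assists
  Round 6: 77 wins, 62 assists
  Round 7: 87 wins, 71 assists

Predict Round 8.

Wins goes 27, 37, 47, 57, 67, 77, 87 → 97 (+10 each step).
Assists goes 20, 28, 37, 45, 54, 62, 71 → 79 (alternating steps +8, +9, +8, +9, …).
Combining the parts gives 97 wins, 79 assists.

97 wins, 79 assists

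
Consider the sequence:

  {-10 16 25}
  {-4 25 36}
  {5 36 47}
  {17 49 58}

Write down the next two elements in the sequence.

First slot: differences are 6, 9, 12, … (increasing by 3 each time), so -10, -4, 5, 17 → 32 → 50.
Second slot — perfect squares: 4², 5², 6², …: 16, 25, 36, 49 → 64 → 81.
Third slot — +11 each step: 25, 36, 47, 58 → 69 → 80.
Putting the parts together: {32 64 69} and then {50 81 80}.

{32 64 69}, {50 81 80}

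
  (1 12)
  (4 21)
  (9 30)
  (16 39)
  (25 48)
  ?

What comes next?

First component: 1, 4, 9, 16, 25 → 36 (perfect squares: 1², 2², 3², …).
Second component: +9 each step; 12, 21, 30, 39, 48 → 57.
Putting it together: (36 57).

(36 57)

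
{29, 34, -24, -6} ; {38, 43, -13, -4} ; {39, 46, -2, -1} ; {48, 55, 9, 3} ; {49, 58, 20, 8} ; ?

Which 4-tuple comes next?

First value: alternating steps +9, +1, +9, +1, …; 29, 38, 39, 48, 49 → 58.
Second value: alternating steps +9, +3, +9, +3, …, so 34, 43, 46, 55, 58 → 67.
For the third value, +11 each step: -24, -13, -2, 9, 20 → 31.
Fourth value goes -6, -4, -1, 3, 8 → 14 (differences are 2, 3, 4, … (increasing by 1 each time)).
Putting it together: {58, 67, 31, 14}.

{58, 67, 31, 14}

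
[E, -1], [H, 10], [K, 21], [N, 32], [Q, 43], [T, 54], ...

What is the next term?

[W, 65]

For the letter, letters move forward 3 places in the alphabet: E, H, K, N, Q, T → W.
Second value — +11 each step: -1, 10, 21, 32, 43, 54 → 65.
So the next term is [W, 65].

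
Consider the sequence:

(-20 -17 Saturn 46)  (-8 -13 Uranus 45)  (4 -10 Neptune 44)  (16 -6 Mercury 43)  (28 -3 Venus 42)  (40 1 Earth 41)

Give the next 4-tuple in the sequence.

(52 4 Mars 40)

First value: -20, -8, 4, 16, 28, 40 → 52 (+12 each step).
For the second value, alternating steps +4, +3, +4, +3, …: -17, -13, -10, -6, -3, 1 → 4.
Planet: runs through the planets Mercury→Neptune, so Saturn, Uranus, Neptune, Mercury, Venus, Earth → Mars.
Fourth value: −1 each step, so 46, 45, 44, 43, 42, 41 → 40.
Putting it together: (52 4 Mars 40).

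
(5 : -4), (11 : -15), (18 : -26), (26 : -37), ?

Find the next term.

First component: 5, 11, 18, 26 → 35 (differences are 6, 7, 8, … (increasing by 1 each time)).
Second component goes -4, -15, -26, -37 → -48 (−11 each step).
Putting it together: (35 : -48).

(35 : -48)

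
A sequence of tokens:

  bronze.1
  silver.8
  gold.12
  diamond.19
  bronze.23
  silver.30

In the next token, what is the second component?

Second component: alternating steps +7, +4, +7, +4, …; 1, 8, 12, 19, 23, 30 → 34.

34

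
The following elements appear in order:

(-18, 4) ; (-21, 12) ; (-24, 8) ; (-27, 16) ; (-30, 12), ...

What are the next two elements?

First coordinate: -18, -21, -24, -27, -30 → -33 → -36 (−3 each step).
Second coordinate: 4, 12, 8, 16, 12 → 20 → 16 (alternating steps +8, −4, +8, −4, …).
So the next two elements are (-33, 20) and (-36, 16).

(-33, 20), (-36, 16)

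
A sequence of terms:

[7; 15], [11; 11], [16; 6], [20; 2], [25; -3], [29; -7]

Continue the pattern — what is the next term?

[34; -12]

First part: 7, 11, 16, 20, 25, 29 → 34 (alternating steps +4, +5, +4, +5, …).
Second part — together with the first part always sums to 22: 15, 11, 6, 2, -3, -7 → -12.
Combining the parts gives [34; -12].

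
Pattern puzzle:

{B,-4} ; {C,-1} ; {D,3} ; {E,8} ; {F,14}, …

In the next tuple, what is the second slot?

Second slot: differences are 3, 4, 5, … (increasing by 1 each time), so -4, -1, 3, 8, 14 → 21.

21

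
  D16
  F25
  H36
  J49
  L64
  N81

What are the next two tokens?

Letter goes D, F, H, J, L, N → P → R (letters move forward 2 places in the alphabet).
Second component: perfect squares: 4², 5², 6², …; 16, 25, 36, 49, 64, 81 → 100 → 121.
So the next two tokens are P100 and R121.

P100 then R121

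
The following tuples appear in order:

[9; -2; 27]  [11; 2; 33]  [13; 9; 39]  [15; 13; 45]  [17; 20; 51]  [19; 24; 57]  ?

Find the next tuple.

[21; 31; 63]

First part: 9, 11, 13, 15, 17, 19 → 21 (+2 each step).
For the second part, alternating steps +4, +7, +4, +7, …: -2, 2, 9, 13, 20, 24 → 31.
Third part goes 27, 33, 39, 45, 51, 57 → 63 (always 3 × the first part).
So the next tuple is [21; 31; 63].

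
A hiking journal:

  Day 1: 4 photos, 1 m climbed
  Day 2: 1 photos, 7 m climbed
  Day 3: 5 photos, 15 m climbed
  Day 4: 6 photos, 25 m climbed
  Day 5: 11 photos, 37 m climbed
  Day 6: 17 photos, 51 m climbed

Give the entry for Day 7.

For the photos, each term is the sum of the two before it: 4, 1, 5, 6, 11, 17 → 28.
M climbed: differences are 6, 8, 10, … (increasing by 2 each time); 1, 7, 15, 25, 37, 51 → 67.
So the next line is 28 photos, 67 m climbed.

28 photos, 67 m climbed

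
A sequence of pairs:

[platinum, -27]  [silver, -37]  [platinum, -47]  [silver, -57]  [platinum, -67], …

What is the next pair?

Metal: alternates platinum ↔ silver; platinum, silver, platinum, silver, platinum → silver.
Second part: −10 each step; -27, -37, -47, -57, -67 → -77.
Combining the parts gives [silver, -77].

[silver, -77]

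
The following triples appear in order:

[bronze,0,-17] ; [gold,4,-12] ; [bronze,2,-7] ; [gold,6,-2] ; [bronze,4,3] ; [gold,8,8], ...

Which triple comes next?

Rank: bronze, gold, bronze, gold, bronze, gold → bronze (alternates bronze ↔ gold).
Second coordinate: alternating steps +4, −2, +4, −2, …, so 0, 4, 2, 6, 4, 8 → 6.
For the third coordinate, +5 each step: -17, -12, -7, -2, 3, 8 → 13.
Putting it together: [bronze,6,13].

[bronze,6,13]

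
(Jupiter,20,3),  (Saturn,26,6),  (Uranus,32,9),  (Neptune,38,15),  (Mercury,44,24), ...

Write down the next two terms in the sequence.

Planet: runs through the planets Mercury→Neptune, so Jupiter, Saturn, Uranus, Neptune, Mercury → Venus → Earth.
Second component: 20, 26, 32, 38, 44 → 50 → 56 (+6 each step).
For the third component, each term is the sum of the two before it: 3, 6, 9, 15, 24 → 39 → 63.
Putting the parts together: (Venus,50,39) and then (Earth,56,63).

(Venus,50,39), (Earth,56,63)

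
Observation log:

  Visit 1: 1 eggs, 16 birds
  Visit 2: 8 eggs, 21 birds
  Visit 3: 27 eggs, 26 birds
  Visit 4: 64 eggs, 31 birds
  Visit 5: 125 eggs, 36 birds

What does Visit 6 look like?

216 eggs, 41 birds

Eggs goes 1, 8, 27, 64, 125 → 216 (perfect cubes: 1³, 2³, 3³, …).
Birds: +5 each step, so 16, 21, 26, 31, 36 → 41.
Combining the parts gives 216 eggs, 41 birds.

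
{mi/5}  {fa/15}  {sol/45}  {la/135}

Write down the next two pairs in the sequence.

Note: runs through the solfège scale do→ti; mi, fa, sol, la → ti → do.
Second part: 5, 15, 45, 135 → 405 → 1215 (×3 each step).
Putting the parts together: {ti/405} and then {do/1215}.

{ti/405}, {do/1215}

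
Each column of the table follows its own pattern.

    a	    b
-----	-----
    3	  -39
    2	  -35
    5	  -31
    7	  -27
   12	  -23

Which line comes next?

Column a goes 3, 2, 5, 7, 12 → 19 (each term is the sum of the two before it).
Column b goes -39, -35, -31, -27, -23 → -19 (+4 each step).
Putting it together: 19  -19.

19  -19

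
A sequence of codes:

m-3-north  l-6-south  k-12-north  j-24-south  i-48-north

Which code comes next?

Letter: letters move back 1 place in the alphabet; m, l, k, j, i → h.
Second component goes 3, 6, 12, 24, 48 → 96 (×2 each step).
For the direction, alternates north ↔ south: north, south, north, south, north → south.
So the next code is h-96-south.

h-96-south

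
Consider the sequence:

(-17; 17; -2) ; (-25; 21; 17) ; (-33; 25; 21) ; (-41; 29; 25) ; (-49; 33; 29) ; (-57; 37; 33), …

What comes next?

(-65; 41; 37)

First component: -17, -25, -33, -41, -49, -57 → -65 (−8 each step).
Second component: 17, 21, 25, 29, 33, 37 → 41 (+4 each step).
Third component: -2, 17, 21, 25, 29, 33 → 37 (always the previous value of the second component).
So the next term is (-65; 41; 37).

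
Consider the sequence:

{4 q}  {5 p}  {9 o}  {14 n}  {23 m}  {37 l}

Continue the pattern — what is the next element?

For the first part, each term is the sum of the two before it: 4, 5, 9, 14, 23, 37 → 60.
Letter: letters move back 1 place in the alphabet, so q, p, o, n, m, l → k.
Putting it together: {60 k}.

{60 k}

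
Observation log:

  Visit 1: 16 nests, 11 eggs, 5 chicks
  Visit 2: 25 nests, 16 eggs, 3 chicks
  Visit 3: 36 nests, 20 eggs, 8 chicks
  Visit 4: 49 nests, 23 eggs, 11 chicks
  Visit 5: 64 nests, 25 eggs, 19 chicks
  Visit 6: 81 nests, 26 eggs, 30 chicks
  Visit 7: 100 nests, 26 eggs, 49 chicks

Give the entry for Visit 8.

121 nests, 25 eggs, 79 chicks

Nests — perfect squares: 4², 5², 6², …: 16, 25, 36, 49, 64, 81, 100 → 121.
Eggs goes 11, 16, 20, 23, 25, 26, 26 → 25 (differences are 5, 4, 3, … (decreasing by 1 each time)).
Chicks: each term is the sum of the two before it; 5, 3, 8, 11, 19, 30, 49 → 79.
So the next row is 121 nests, 25 eggs, 79 chicks.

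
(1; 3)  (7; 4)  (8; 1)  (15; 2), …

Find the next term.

First slot — each term is the sum of the two before it: 1, 7, 8, 15 → 23.
Second slot goes 3, 4, 1, 2 → -1 (alternating steps +1, −3, +1, −3, …).
So the next term is (23; -1).

(23; -1)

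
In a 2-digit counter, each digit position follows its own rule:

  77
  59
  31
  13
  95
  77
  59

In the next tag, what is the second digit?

Second digit: +2 each step, mod 10; 7, 9, 1, 3, 5, 7, 9 → 1.

1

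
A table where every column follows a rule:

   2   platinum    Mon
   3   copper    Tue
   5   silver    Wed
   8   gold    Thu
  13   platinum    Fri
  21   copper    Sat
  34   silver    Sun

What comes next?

First component: 2, 3, 5, 8, 13, 21, 34 → 55 (each term is the sum of the two before it).
For the metal, repeats platinum → copper → silver → gold: platinum, copper, silver, gold, platinum, copper, silver → gold.
Day: runs through the weekdays Mon→Sun; Mon, Tue, Wed, Thu, Fri, Sat, Sun → Mon.
So the next line is 55  gold  Mon.

55  gold  Mon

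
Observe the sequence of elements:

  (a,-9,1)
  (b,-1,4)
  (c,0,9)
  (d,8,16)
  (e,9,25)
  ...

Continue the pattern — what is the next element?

Letter: a, b, c, d, e → f (letters move forward 1 place in the alphabet).
Second entry: alternating steps +8, +1, +8, +1, …, so -9, -1, 0, 8, 9 → 17.
For the third entry, perfect squares: 1², 2², 3², …: 1, 4, 9, 16, 25 → 36.
Putting it together: (f,17,36).

(f,17,36)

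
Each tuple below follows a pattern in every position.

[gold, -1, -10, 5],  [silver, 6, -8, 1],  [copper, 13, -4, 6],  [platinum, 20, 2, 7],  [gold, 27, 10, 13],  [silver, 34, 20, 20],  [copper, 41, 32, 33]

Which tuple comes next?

Metal: gold, silver, copper, platinum, gold, silver, copper → platinum (repeats gold → silver → copper → platinum).
Second entry: +7 each step, so -1, 6, 13, 20, 27, 34, 41 → 48.
Third entry: differences are 2, 4, 6, … (increasing by 2 each time), so -10, -8, -4, 2, 10, 20, 32 → 46.
Fourth entry: each term is the sum of the two before it; 5, 1, 6, 7, 13, 20, 33 → 53.
So the next tuple is [platinum, 48, 46, 53].

[platinum, 48, 46, 53]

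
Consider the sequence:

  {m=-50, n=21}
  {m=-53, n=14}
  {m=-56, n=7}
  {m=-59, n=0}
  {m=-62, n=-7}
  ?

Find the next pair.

For the m, −3 each step: -50, -53, -56, -59, -62 → -65.
N — −7 each step: 21, 14, 7, 0, -7 → -14.
Putting it together: {m=-65, n=-14}.

{m=-65, n=-14}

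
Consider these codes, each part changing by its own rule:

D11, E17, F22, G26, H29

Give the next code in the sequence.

I31

Letter: letters move forward 1 place in the alphabet, so D, E, F, G, H → I.
Second component goes 11, 17, 22, 26, 29 → 31 (differences are 6, 5, 4, … (decreasing by 1 each time)).
So the next code is I31.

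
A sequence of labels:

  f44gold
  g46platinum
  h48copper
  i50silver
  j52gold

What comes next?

Letter goes f, g, h, i, j → k (letters move forward 1 place in the alphabet).
Second component: 44, 46, 48, 50, 52 → 54 (+2 each step).
Metal: repeats gold → platinum → copper → silver, so gold, platinum, copper, silver, gold → platinum.
Combining the parts gives k54platinum.

k54platinum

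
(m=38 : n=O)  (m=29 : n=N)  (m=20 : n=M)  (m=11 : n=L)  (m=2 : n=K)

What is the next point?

M: 38, 29, 20, 11, 2 → -7 (−9 each step).
For the n, letters move back 1 place in the alphabet: O, N, M, L, K → J.
Combining the parts gives (m=-7 : n=J).

(m=-7 : n=J)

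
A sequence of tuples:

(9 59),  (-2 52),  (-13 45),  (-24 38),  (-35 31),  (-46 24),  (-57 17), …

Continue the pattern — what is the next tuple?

First value goes 9, -2, -13, -24, -35, -46, -57 → -68 (−11 each step).
Second value: −7 each step; 59, 52, 45, 38, 31, 24, 17 → 10.
Combining the parts gives (-68 10).

(-68 10)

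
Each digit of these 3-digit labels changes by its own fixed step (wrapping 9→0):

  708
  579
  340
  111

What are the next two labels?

First digit: −2 each step, mod 10; 7, 5, 3, 1 → 9 → 7.
Second digit: 0, 7, 4, 1 → 8 → 5 (−3 each step, mod 10).
Third digit — +1 each step, mod 10: 8, 9, 0, 1 → 2 → 3.
So the next two labels are 982 and 753.

982 then 753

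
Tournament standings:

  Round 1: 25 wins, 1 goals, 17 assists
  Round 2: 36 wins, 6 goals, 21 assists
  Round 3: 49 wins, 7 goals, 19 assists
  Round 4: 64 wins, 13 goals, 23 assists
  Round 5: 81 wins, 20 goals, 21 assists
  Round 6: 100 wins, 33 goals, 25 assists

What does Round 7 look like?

121 wins, 53 goals, 23 assists

For the wins, perfect squares: 5², 6², 7², …: 25, 36, 49, 64, 81, 100 → 121.
Goals: each term is the sum of the two before it, so 1, 6, 7, 13, 20, 33 → 53.
Assists: alternating steps +4, −2, +4, −2, …, so 17, 21, 19, 23, 21, 25 → 23.
Putting it together: 121 wins, 53 goals, 23 assists.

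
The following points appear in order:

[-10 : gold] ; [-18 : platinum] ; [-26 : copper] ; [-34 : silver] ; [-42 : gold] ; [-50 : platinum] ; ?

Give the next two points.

First component: −8 each step, so -10, -18, -26, -34, -42, -50 → -58 → -66.
Metal: gold, platinum, copper, silver, gold, platinum → copper → silver (repeats gold → platinum → copper → silver).
So the next two points are [-58 : copper] and [-66 : silver].

[-58 : copper], [-66 : silver]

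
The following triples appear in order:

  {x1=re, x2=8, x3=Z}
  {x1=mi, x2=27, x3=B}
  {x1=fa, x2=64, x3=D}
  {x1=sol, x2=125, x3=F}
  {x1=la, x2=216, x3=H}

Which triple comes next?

{x1=ti, x2=343, x3=J}

X1: runs through the solfège scale do→ti; re, mi, fa, sol, la → ti.
X2: perfect cubes: 2³, 3³, 4³, …, so 8, 27, 64, 125, 216 → 343.
X3: letters move forward 2 places in the alphabet, wrapping Z→A, so Z, B, D, F, H → J.
So the next triple is {x1=ti, x2=343, x3=J}.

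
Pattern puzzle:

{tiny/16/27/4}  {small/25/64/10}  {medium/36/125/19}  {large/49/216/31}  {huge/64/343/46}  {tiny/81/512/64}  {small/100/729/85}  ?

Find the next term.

For the size, repeats tiny → small → medium → large → huge: tiny, small, medium, large, huge, tiny, small → medium.
Second entry: 16, 25, 36, 49, 64, 81, 100 → 121 (perfect squares: 4², 5², 6², …).
Third entry: 27, 64, 125, 216, 343, 512, 729 → 1000 (perfect cubes: 3³, 4³, 5³, …).
Fourth entry: 4, 10, 19, 31, 46, 64, 85 → 109 (differences are 6, 9, 12, … (increasing by 3 each time)).
So the next term is {medium/121/1000/109}.

{medium/121/1000/109}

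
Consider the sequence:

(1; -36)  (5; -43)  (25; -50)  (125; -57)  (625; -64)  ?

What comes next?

(3125; -71)

First component: ×5 each step; 1, 5, 25, 125, 625 → 3125.
Second component: -36, -43, -50, -57, -64 → -71 (−7 each step).
Putting it together: (3125; -71).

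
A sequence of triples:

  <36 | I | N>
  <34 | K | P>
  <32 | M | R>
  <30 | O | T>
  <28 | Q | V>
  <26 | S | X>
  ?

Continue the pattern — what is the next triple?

For the first value, −2 each step: 36, 34, 32, 30, 28, 26 → 24.
First letter: I, K, M, O, Q, S → U (letters move forward 2 places in the alphabet).
Second letter: letters move forward 2 places in the alphabet; N, P, R, T, V, X → Z.
Putting it together: <24 | U | Z>.

<24 | U | Z>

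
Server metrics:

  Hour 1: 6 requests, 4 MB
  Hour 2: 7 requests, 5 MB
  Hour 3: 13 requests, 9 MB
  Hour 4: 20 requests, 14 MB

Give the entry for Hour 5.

33 requests, 23 MB

Requests: each term is the sum of the two before it, so 6, 7, 13, 20 → 33.
MB: each term is the sum of the two before it; 4, 5, 9, 14 → 23.
Combining the parts gives 33 requests, 23 MB.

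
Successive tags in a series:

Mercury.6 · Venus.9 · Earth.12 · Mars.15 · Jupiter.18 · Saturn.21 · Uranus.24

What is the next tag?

Planet: runs through the planets Mercury→Neptune, so Mercury, Venus, Earth, Mars, Jupiter, Saturn, Uranus → Neptune.
Second component — +3 each step: 6, 9, 12, 15, 18, 21, 24 → 27.
So the next tag is Neptune.27.

Neptune.27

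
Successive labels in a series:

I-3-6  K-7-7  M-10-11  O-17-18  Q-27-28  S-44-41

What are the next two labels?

Letter goes I, K, M, O, Q, S → U → W (letters move forward 2 places in the alphabet).
Second component goes 3, 7, 10, 17, 27, 44 → 71 → 115 (each term is the sum of the two before it).
Third component: 6, 7, 11, 18, 28, 41 → 57 → 76 (differences are 1, 4, 7, … (increasing by 3 each time)).
So the next two labels are U-71-57 and W-115-76.

U-71-57, W-115-76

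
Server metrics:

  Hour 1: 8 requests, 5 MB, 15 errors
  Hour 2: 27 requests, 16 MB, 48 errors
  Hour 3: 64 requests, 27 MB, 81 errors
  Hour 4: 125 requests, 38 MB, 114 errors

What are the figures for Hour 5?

For the requests, perfect cubes: 2³, 3³, 4³, …: 8, 27, 64, 125 → 216.
MB: +11 each step; 5, 16, 27, 38 → 49.
Errors — always 3 × the MB: 15, 48, 81, 114 → 147.
Combining the parts gives 216 requests, 49 MB, 147 errors.

216 requests, 49 MB, 147 errors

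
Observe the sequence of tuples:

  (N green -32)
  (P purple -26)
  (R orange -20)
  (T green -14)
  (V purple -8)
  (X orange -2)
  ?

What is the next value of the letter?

Letter — letters move forward 2 places in the alphabet: N, P, R, T, V, X → Z.

Z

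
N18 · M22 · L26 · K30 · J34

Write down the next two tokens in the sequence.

Letter — letters move back 1 place in the alphabet: N, M, L, K, J → I → H.
Second component: +4 each step, so 18, 22, 26, 30, 34 → 38 → 42.
So the next two tokens are I38 and H42.

I38 then H42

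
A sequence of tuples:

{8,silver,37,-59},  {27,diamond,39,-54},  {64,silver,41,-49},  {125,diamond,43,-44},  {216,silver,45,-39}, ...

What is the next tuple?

First entry: perfect cubes: 2³, 3³, 4³, …; 8, 27, 64, 125, 216 → 343.
Rank — alternates silver ↔ diamond: silver, diamond, silver, diamond, silver → diamond.
Third entry: +2 each step; 37, 39, 41, 43, 45 → 47.
Fourth entry — +5 each step: -59, -54, -49, -44, -39 → -34.
So the next tuple is {343,diamond,47,-34}.

{343,diamond,47,-34}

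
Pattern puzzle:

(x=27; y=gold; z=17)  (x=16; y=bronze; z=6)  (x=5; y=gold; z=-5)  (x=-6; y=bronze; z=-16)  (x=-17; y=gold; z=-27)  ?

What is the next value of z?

-38

For the x, −11 each step: 27, 16, 5, -6, -17 → -28.
Y: gold, bronze, gold, bronze, gold → bronze (alternates gold ↔ bronze).
Z: always 10 less than the x, so 17, 6, -5, -16, -27 → -38.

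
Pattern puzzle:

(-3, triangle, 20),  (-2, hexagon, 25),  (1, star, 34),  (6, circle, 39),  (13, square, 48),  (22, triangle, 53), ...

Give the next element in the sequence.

First part: differences are 1, 3, 5, … (increasing by 2 each time); -3, -2, 1, 6, 13, 22 → 33.
Shape: repeats triangle → hexagon → star → circle → square; triangle, hexagon, star, circle, square, triangle → hexagon.
Third part: alternating steps +5, +9, +5, +9, …, so 20, 25, 34, 39, 48, 53 → 62.
Combining the parts gives (33, hexagon, 62).

(33, hexagon, 62)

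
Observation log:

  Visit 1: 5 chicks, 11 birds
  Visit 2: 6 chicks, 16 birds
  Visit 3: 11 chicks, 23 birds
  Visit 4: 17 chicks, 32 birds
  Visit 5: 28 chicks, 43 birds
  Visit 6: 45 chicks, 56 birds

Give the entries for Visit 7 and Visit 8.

73 chicks, 71 birds; 118 chicks, 88 birds

Chicks: each term is the sum of the two before it, so 5, 6, 11, 17, 28, 45 → 73 → 118.
Birds goes 11, 16, 23, 32, 43, 56 → 71 → 88 (differences are 5, 7, 9, … (increasing by 2 each time)).
So the next two lines are 73 chicks, 71 birds and 118 chicks, 88 birds.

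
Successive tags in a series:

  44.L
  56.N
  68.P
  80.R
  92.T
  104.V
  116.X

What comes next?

128.Z

First component: +12 each step, so 44, 56, 68, 80, 92, 104, 116 → 128.
Letter: letters move forward 2 places in the alphabet, so L, N, P, R, T, V, X → Z.
Combining the parts gives 128.Z.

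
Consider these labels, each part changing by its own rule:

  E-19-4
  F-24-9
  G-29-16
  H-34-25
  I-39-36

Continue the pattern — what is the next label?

J-44-49

Letter: E, F, G, H, I → J (letters move forward 1 place in the alphabet).
Second component: +5 each step, so 19, 24, 29, 34, 39 → 44.
Third component — perfect squares: 2², 3², 4², …: 4, 9, 16, 25, 36 → 49.
So the next label is J-44-49.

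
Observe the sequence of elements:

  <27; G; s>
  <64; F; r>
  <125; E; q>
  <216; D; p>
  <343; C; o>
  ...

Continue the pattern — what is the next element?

<512; B; n>

First part: 27, 64, 125, 216, 343 → 512 (perfect cubes: 3³, 4³, 5³, …).
First letter: letters move back 1 place in the alphabet, so G, F, E, D, C → B.
Second letter: s, r, q, p, o → n (letters move back 1 place in the alphabet).
Putting it together: <512; B; n>.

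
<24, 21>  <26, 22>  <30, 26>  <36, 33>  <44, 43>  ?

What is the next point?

First slot: 24, 26, 30, 36, 44 → 54 (differences are 2, 4, 6, … (increasing by 2 each time)).
Second slot goes 21, 22, 26, 33, 43 → 56 (differences are 1, 4, 7, … (increasing by 3 each time)).
Combining the parts gives <54, 56>.

<54, 56>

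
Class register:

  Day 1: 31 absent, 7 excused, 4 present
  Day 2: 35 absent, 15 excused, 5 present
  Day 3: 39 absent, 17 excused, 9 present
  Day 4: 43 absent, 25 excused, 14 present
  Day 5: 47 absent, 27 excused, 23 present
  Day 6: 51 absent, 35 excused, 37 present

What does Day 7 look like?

For the absent, +4 each step: 31, 35, 39, 43, 47, 51 → 55.
Excused — alternating steps +8, +2, +8, +2, …: 7, 15, 17, 25, 27, 35 → 37.
Present — each term is the sum of the two before it: 4, 5, 9, 14, 23, 37 → 60.
Putting it together: 55 absent, 37 excused, 60 present.

55 absent, 37 excused, 60 present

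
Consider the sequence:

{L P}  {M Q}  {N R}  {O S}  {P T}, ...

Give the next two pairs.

For the first letter, letters move forward 1 place in the alphabet: L, M, N, O, P → Q → R.
Second letter: letters move forward 1 place in the alphabet, so P, Q, R, S, T → U → V.
Putting the parts together: {Q U} and then {R V}.

{Q U}, {R V}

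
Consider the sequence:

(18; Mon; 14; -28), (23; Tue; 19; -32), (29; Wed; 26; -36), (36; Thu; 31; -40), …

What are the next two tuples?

(44; Fri; 38; -44), (53; Sat; 43; -48)

First entry: differences are 5, 6, 7, … (increasing by 1 each time), so 18, 23, 29, 36 → 44 → 53.
Day: Mon, Tue, Wed, Thu → Fri → Sat (runs through the weekdays Mon→Sun).
Third entry: alternating steps +5, +7, +5, +7, …, so 14, 19, 26, 31 → 38 → 43.
Fourth entry: -28, -32, -36, -40 → -44 → -48 (−4 each step).
So the next two tuples are (44; Fri; 38; -44) and (53; Sat; 43; -48).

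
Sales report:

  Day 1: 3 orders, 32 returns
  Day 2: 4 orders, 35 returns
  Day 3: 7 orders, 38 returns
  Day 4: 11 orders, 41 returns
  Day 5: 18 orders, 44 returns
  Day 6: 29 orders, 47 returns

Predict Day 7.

47 orders, 50 returns

Orders — each term is the sum of the two before it: 3, 4, 7, 11, 18, 29 → 47.
Returns: 32, 35, 38, 41, 44, 47 → 50 (+3 each step).
Combining the parts gives 47 orders, 50 returns.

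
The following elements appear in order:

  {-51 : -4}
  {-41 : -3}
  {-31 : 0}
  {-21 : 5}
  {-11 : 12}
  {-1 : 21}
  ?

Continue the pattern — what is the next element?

{9 : 32}

First entry: +10 each step; -51, -41, -31, -21, -11, -1 → 9.
Second entry — differences are 1, 3, 5, … (increasing by 2 each time): -4, -3, 0, 5, 12, 21 → 32.
Combining the parts gives {9 : 32}.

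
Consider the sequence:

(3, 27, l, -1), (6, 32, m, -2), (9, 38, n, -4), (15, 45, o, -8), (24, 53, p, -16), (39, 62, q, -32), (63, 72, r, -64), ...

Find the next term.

For the first component, each term is the sum of the two before it: 3, 6, 9, 15, 24, 39, 63 → 102.
Second component: differences are 5, 6, 7, … (increasing by 1 each time); 27, 32, 38, 45, 53, 62, 72 → 83.
Letter: letters move forward 1 place in the alphabet, so l, m, n, o, p, q, r → s.
Fourth component: -1, -2, -4, -8, -16, -32, -64 → -128 (×2 each step).
So the next term is (102, 83, s, -128).

(102, 83, s, -128)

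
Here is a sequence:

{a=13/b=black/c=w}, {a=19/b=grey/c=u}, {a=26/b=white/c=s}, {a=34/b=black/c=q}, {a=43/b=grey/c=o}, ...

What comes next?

A: differences are 6, 7, 8, … (increasing by 1 each time); 13, 19, 26, 34, 43 → 53.
B: repeats black → grey → white; black, grey, white, black, grey → white.
C: letters move back 2 places in the alphabet, so w, u, s, q, o → m.
So the next element is {a=53/b=white/c=m}.

{a=53/b=white/c=m}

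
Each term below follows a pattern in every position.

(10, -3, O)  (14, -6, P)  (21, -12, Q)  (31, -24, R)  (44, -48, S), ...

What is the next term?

(60, -96, T)

First coordinate: differences are 4, 7, 10, … (increasing by 3 each time); 10, 14, 21, 31, 44 → 60.
Second coordinate: ×2 each step; -3, -6, -12, -24, -48 → -96.
For the letter, letters move forward 1 place in the alphabet: O, P, Q, R, S → T.
Putting it together: (60, -96, T).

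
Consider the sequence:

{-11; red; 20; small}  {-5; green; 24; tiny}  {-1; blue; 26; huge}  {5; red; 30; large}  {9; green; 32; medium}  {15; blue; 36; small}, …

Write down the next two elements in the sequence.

{19; red; 38; tiny}, {25; green; 42; huge}

First coordinate — alternating steps +6, +4, +6, +4, …: -11, -5, -1, 5, 9, 15 → 19 → 25.
Colour: repeats red → green → blue, so red, green, blue, red, green, blue → red → green.
Third coordinate: alternating steps +4, +2, +4, +2, …, so 20, 24, 26, 30, 32, 36 → 38 → 42.
Size: small, tiny, huge, large, medium, small → tiny → huge (repeats small → tiny → huge → large → medium).
Putting the parts together: {19; red; 38; tiny} and then {25; green; 42; huge}.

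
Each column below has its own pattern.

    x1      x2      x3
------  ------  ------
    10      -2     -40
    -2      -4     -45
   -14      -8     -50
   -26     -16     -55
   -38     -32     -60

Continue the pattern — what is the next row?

-50  -64  -65

Column x1: −12 each step; 10, -2, -14, -26, -38 → -50.
Column x2: ×2 each step, so -2, -4, -8, -16, -32 → -64.
For the column x3, −5 each step: -40, -45, -50, -55, -60 → -65.
Putting it together: -50  -64  -65.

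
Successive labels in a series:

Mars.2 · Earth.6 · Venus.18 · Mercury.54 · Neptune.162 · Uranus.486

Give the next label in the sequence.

Saturn.1458

For the planet, runs backward through the planets Mercury→Neptune: Mars, Earth, Venus, Mercury, Neptune, Uranus → Saturn.
Second component: ×3 each step, so 2, 6, 18, 54, 162, 486 → 1458.
Putting it together: Saturn.1458.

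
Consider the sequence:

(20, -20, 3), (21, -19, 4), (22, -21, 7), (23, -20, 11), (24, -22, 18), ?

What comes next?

(25, -21, 29)

First value goes 20, 21, 22, 23, 24 → 25 (+1 each step).
Second value: alternating steps +1, −2, +1, −2, …, so -20, -19, -21, -20, -22 → -21.
Third value: each term is the sum of the two before it, so 3, 4, 7, 11, 18 → 29.
So the next element is (25, -21, 29).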